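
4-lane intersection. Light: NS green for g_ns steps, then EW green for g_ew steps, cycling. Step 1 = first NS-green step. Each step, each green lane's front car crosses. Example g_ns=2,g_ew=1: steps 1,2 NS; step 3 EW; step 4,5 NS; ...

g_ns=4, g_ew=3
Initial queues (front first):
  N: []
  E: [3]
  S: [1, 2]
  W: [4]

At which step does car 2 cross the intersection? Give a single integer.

Step 1 [NS]: N:empty,E:wait,S:car1-GO,W:wait | queues: N=0 E=1 S=1 W=1
Step 2 [NS]: N:empty,E:wait,S:car2-GO,W:wait | queues: N=0 E=1 S=0 W=1
Step 3 [NS]: N:empty,E:wait,S:empty,W:wait | queues: N=0 E=1 S=0 W=1
Step 4 [NS]: N:empty,E:wait,S:empty,W:wait | queues: N=0 E=1 S=0 W=1
Step 5 [EW]: N:wait,E:car3-GO,S:wait,W:car4-GO | queues: N=0 E=0 S=0 W=0
Car 2 crosses at step 2

2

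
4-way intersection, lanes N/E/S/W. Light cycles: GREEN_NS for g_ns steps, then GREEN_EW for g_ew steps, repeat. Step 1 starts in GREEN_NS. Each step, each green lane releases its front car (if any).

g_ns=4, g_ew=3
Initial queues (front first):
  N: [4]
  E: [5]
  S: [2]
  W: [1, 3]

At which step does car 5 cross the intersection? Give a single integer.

Step 1 [NS]: N:car4-GO,E:wait,S:car2-GO,W:wait | queues: N=0 E=1 S=0 W=2
Step 2 [NS]: N:empty,E:wait,S:empty,W:wait | queues: N=0 E=1 S=0 W=2
Step 3 [NS]: N:empty,E:wait,S:empty,W:wait | queues: N=0 E=1 S=0 W=2
Step 4 [NS]: N:empty,E:wait,S:empty,W:wait | queues: N=0 E=1 S=0 W=2
Step 5 [EW]: N:wait,E:car5-GO,S:wait,W:car1-GO | queues: N=0 E=0 S=0 W=1
Step 6 [EW]: N:wait,E:empty,S:wait,W:car3-GO | queues: N=0 E=0 S=0 W=0
Car 5 crosses at step 5

5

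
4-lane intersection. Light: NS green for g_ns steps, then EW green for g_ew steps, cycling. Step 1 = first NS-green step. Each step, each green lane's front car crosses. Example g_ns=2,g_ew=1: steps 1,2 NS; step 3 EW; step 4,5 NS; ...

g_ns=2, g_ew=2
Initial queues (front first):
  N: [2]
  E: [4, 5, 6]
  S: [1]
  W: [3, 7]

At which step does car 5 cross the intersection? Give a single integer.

Step 1 [NS]: N:car2-GO,E:wait,S:car1-GO,W:wait | queues: N=0 E=3 S=0 W=2
Step 2 [NS]: N:empty,E:wait,S:empty,W:wait | queues: N=0 E=3 S=0 W=2
Step 3 [EW]: N:wait,E:car4-GO,S:wait,W:car3-GO | queues: N=0 E=2 S=0 W=1
Step 4 [EW]: N:wait,E:car5-GO,S:wait,W:car7-GO | queues: N=0 E=1 S=0 W=0
Step 5 [NS]: N:empty,E:wait,S:empty,W:wait | queues: N=0 E=1 S=0 W=0
Step 6 [NS]: N:empty,E:wait,S:empty,W:wait | queues: N=0 E=1 S=0 W=0
Step 7 [EW]: N:wait,E:car6-GO,S:wait,W:empty | queues: N=0 E=0 S=0 W=0
Car 5 crosses at step 4

4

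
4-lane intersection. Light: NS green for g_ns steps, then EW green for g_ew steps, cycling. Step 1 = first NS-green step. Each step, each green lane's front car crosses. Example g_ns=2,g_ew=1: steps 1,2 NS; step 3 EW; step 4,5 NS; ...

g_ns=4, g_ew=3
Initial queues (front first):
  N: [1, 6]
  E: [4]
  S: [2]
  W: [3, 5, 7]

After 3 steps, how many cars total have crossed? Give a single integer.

Answer: 3

Derivation:
Step 1 [NS]: N:car1-GO,E:wait,S:car2-GO,W:wait | queues: N=1 E=1 S=0 W=3
Step 2 [NS]: N:car6-GO,E:wait,S:empty,W:wait | queues: N=0 E=1 S=0 W=3
Step 3 [NS]: N:empty,E:wait,S:empty,W:wait | queues: N=0 E=1 S=0 W=3
Cars crossed by step 3: 3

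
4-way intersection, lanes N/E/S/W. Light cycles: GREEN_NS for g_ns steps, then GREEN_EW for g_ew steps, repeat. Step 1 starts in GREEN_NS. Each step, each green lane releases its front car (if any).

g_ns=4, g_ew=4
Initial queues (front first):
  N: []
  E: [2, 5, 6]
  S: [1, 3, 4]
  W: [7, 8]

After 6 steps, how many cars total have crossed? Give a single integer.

Answer: 7

Derivation:
Step 1 [NS]: N:empty,E:wait,S:car1-GO,W:wait | queues: N=0 E=3 S=2 W=2
Step 2 [NS]: N:empty,E:wait,S:car3-GO,W:wait | queues: N=0 E=3 S=1 W=2
Step 3 [NS]: N:empty,E:wait,S:car4-GO,W:wait | queues: N=0 E=3 S=0 W=2
Step 4 [NS]: N:empty,E:wait,S:empty,W:wait | queues: N=0 E=3 S=0 W=2
Step 5 [EW]: N:wait,E:car2-GO,S:wait,W:car7-GO | queues: N=0 E=2 S=0 W=1
Step 6 [EW]: N:wait,E:car5-GO,S:wait,W:car8-GO | queues: N=0 E=1 S=0 W=0
Cars crossed by step 6: 7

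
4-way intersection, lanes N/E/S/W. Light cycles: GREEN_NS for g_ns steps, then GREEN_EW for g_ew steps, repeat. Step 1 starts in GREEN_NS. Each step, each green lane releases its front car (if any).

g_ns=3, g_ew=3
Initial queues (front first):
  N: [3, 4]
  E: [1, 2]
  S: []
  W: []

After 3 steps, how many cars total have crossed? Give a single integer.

Step 1 [NS]: N:car3-GO,E:wait,S:empty,W:wait | queues: N=1 E=2 S=0 W=0
Step 2 [NS]: N:car4-GO,E:wait,S:empty,W:wait | queues: N=0 E=2 S=0 W=0
Step 3 [NS]: N:empty,E:wait,S:empty,W:wait | queues: N=0 E=2 S=0 W=0
Cars crossed by step 3: 2

Answer: 2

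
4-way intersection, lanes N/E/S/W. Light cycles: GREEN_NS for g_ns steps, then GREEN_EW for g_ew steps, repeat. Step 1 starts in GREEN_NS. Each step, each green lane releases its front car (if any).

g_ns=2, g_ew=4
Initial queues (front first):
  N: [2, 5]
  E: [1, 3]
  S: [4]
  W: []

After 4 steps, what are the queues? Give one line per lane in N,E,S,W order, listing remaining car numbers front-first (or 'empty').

Step 1 [NS]: N:car2-GO,E:wait,S:car4-GO,W:wait | queues: N=1 E=2 S=0 W=0
Step 2 [NS]: N:car5-GO,E:wait,S:empty,W:wait | queues: N=0 E=2 S=0 W=0
Step 3 [EW]: N:wait,E:car1-GO,S:wait,W:empty | queues: N=0 E=1 S=0 W=0
Step 4 [EW]: N:wait,E:car3-GO,S:wait,W:empty | queues: N=0 E=0 S=0 W=0

N: empty
E: empty
S: empty
W: empty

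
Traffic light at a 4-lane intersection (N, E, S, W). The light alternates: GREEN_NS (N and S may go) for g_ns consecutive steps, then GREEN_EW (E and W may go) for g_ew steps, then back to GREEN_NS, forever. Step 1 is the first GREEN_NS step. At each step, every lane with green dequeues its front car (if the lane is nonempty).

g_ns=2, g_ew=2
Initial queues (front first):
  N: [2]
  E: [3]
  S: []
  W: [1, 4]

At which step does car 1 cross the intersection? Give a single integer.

Step 1 [NS]: N:car2-GO,E:wait,S:empty,W:wait | queues: N=0 E=1 S=0 W=2
Step 2 [NS]: N:empty,E:wait,S:empty,W:wait | queues: N=0 E=1 S=0 W=2
Step 3 [EW]: N:wait,E:car3-GO,S:wait,W:car1-GO | queues: N=0 E=0 S=0 W=1
Step 4 [EW]: N:wait,E:empty,S:wait,W:car4-GO | queues: N=0 E=0 S=0 W=0
Car 1 crosses at step 3

3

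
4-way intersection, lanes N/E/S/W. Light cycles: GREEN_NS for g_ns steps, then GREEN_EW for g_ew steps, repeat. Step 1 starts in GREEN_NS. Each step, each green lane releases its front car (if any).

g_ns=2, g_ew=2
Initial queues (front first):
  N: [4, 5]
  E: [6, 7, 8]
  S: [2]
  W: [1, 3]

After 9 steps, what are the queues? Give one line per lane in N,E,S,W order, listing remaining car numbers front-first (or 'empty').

Step 1 [NS]: N:car4-GO,E:wait,S:car2-GO,W:wait | queues: N=1 E=3 S=0 W=2
Step 2 [NS]: N:car5-GO,E:wait,S:empty,W:wait | queues: N=0 E=3 S=0 W=2
Step 3 [EW]: N:wait,E:car6-GO,S:wait,W:car1-GO | queues: N=0 E=2 S=0 W=1
Step 4 [EW]: N:wait,E:car7-GO,S:wait,W:car3-GO | queues: N=0 E=1 S=0 W=0
Step 5 [NS]: N:empty,E:wait,S:empty,W:wait | queues: N=0 E=1 S=0 W=0
Step 6 [NS]: N:empty,E:wait,S:empty,W:wait | queues: N=0 E=1 S=0 W=0
Step 7 [EW]: N:wait,E:car8-GO,S:wait,W:empty | queues: N=0 E=0 S=0 W=0

N: empty
E: empty
S: empty
W: empty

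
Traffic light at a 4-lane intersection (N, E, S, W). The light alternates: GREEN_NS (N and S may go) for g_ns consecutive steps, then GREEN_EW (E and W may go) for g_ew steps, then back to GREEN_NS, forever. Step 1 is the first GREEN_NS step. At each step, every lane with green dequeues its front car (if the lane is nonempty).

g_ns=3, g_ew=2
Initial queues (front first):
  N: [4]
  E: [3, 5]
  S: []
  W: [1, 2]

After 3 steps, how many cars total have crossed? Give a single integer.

Answer: 1

Derivation:
Step 1 [NS]: N:car4-GO,E:wait,S:empty,W:wait | queues: N=0 E=2 S=0 W=2
Step 2 [NS]: N:empty,E:wait,S:empty,W:wait | queues: N=0 E=2 S=0 W=2
Step 3 [NS]: N:empty,E:wait,S:empty,W:wait | queues: N=0 E=2 S=0 W=2
Cars crossed by step 3: 1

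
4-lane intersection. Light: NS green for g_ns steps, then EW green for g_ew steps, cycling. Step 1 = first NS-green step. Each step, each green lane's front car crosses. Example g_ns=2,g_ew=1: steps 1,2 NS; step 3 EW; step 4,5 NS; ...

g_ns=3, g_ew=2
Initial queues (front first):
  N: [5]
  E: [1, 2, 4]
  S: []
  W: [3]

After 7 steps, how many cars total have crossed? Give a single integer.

Step 1 [NS]: N:car5-GO,E:wait,S:empty,W:wait | queues: N=0 E=3 S=0 W=1
Step 2 [NS]: N:empty,E:wait,S:empty,W:wait | queues: N=0 E=3 S=0 W=1
Step 3 [NS]: N:empty,E:wait,S:empty,W:wait | queues: N=0 E=3 S=0 W=1
Step 4 [EW]: N:wait,E:car1-GO,S:wait,W:car3-GO | queues: N=0 E=2 S=0 W=0
Step 5 [EW]: N:wait,E:car2-GO,S:wait,W:empty | queues: N=0 E=1 S=0 W=0
Step 6 [NS]: N:empty,E:wait,S:empty,W:wait | queues: N=0 E=1 S=0 W=0
Step 7 [NS]: N:empty,E:wait,S:empty,W:wait | queues: N=0 E=1 S=0 W=0
Cars crossed by step 7: 4

Answer: 4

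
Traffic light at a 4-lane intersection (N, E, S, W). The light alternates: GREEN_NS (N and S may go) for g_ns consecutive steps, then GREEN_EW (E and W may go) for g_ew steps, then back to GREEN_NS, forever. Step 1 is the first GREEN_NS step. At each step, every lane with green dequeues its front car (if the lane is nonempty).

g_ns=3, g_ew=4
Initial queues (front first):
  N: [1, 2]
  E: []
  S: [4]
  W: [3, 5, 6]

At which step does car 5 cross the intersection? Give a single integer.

Step 1 [NS]: N:car1-GO,E:wait,S:car4-GO,W:wait | queues: N=1 E=0 S=0 W=3
Step 2 [NS]: N:car2-GO,E:wait,S:empty,W:wait | queues: N=0 E=0 S=0 W=3
Step 3 [NS]: N:empty,E:wait,S:empty,W:wait | queues: N=0 E=0 S=0 W=3
Step 4 [EW]: N:wait,E:empty,S:wait,W:car3-GO | queues: N=0 E=0 S=0 W=2
Step 5 [EW]: N:wait,E:empty,S:wait,W:car5-GO | queues: N=0 E=0 S=0 W=1
Step 6 [EW]: N:wait,E:empty,S:wait,W:car6-GO | queues: N=0 E=0 S=0 W=0
Car 5 crosses at step 5

5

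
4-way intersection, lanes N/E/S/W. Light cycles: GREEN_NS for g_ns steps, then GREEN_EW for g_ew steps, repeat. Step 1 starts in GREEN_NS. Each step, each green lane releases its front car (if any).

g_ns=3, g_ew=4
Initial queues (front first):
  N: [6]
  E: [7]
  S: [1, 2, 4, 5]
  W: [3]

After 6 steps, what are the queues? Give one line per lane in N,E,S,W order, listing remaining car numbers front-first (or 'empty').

Step 1 [NS]: N:car6-GO,E:wait,S:car1-GO,W:wait | queues: N=0 E=1 S=3 W=1
Step 2 [NS]: N:empty,E:wait,S:car2-GO,W:wait | queues: N=0 E=1 S=2 W=1
Step 3 [NS]: N:empty,E:wait,S:car4-GO,W:wait | queues: N=0 E=1 S=1 W=1
Step 4 [EW]: N:wait,E:car7-GO,S:wait,W:car3-GO | queues: N=0 E=0 S=1 W=0
Step 5 [EW]: N:wait,E:empty,S:wait,W:empty | queues: N=0 E=0 S=1 W=0
Step 6 [EW]: N:wait,E:empty,S:wait,W:empty | queues: N=0 E=0 S=1 W=0

N: empty
E: empty
S: 5
W: empty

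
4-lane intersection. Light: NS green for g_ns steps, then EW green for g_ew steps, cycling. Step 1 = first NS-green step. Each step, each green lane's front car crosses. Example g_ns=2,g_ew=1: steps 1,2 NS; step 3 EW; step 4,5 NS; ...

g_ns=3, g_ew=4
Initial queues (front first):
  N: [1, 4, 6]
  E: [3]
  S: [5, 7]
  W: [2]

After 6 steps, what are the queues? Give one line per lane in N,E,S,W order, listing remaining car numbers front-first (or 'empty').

Step 1 [NS]: N:car1-GO,E:wait,S:car5-GO,W:wait | queues: N=2 E=1 S=1 W=1
Step 2 [NS]: N:car4-GO,E:wait,S:car7-GO,W:wait | queues: N=1 E=1 S=0 W=1
Step 3 [NS]: N:car6-GO,E:wait,S:empty,W:wait | queues: N=0 E=1 S=0 W=1
Step 4 [EW]: N:wait,E:car3-GO,S:wait,W:car2-GO | queues: N=0 E=0 S=0 W=0

N: empty
E: empty
S: empty
W: empty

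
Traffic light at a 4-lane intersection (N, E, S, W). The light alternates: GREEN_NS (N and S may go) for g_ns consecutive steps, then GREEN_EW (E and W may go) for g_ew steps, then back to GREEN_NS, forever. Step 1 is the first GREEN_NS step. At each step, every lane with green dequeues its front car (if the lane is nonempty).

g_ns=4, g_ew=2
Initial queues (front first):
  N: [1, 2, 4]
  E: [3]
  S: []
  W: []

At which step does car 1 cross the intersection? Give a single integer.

Step 1 [NS]: N:car1-GO,E:wait,S:empty,W:wait | queues: N=2 E=1 S=0 W=0
Step 2 [NS]: N:car2-GO,E:wait,S:empty,W:wait | queues: N=1 E=1 S=0 W=0
Step 3 [NS]: N:car4-GO,E:wait,S:empty,W:wait | queues: N=0 E=1 S=0 W=0
Step 4 [NS]: N:empty,E:wait,S:empty,W:wait | queues: N=0 E=1 S=0 W=0
Step 5 [EW]: N:wait,E:car3-GO,S:wait,W:empty | queues: N=0 E=0 S=0 W=0
Car 1 crosses at step 1

1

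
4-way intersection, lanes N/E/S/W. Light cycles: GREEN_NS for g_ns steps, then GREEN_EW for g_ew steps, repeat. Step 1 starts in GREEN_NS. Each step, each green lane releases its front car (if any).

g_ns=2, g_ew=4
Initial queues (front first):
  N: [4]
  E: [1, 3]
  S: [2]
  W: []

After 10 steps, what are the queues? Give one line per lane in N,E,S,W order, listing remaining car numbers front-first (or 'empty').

Step 1 [NS]: N:car4-GO,E:wait,S:car2-GO,W:wait | queues: N=0 E=2 S=0 W=0
Step 2 [NS]: N:empty,E:wait,S:empty,W:wait | queues: N=0 E=2 S=0 W=0
Step 3 [EW]: N:wait,E:car1-GO,S:wait,W:empty | queues: N=0 E=1 S=0 W=0
Step 4 [EW]: N:wait,E:car3-GO,S:wait,W:empty | queues: N=0 E=0 S=0 W=0

N: empty
E: empty
S: empty
W: empty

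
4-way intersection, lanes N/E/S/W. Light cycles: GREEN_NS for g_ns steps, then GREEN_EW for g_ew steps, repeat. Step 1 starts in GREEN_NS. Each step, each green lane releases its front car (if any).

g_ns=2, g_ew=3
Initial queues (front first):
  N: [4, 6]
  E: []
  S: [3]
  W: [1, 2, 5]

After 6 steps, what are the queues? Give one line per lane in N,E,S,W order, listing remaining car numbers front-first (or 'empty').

Step 1 [NS]: N:car4-GO,E:wait,S:car3-GO,W:wait | queues: N=1 E=0 S=0 W=3
Step 2 [NS]: N:car6-GO,E:wait,S:empty,W:wait | queues: N=0 E=0 S=0 W=3
Step 3 [EW]: N:wait,E:empty,S:wait,W:car1-GO | queues: N=0 E=0 S=0 W=2
Step 4 [EW]: N:wait,E:empty,S:wait,W:car2-GO | queues: N=0 E=0 S=0 W=1
Step 5 [EW]: N:wait,E:empty,S:wait,W:car5-GO | queues: N=0 E=0 S=0 W=0

N: empty
E: empty
S: empty
W: empty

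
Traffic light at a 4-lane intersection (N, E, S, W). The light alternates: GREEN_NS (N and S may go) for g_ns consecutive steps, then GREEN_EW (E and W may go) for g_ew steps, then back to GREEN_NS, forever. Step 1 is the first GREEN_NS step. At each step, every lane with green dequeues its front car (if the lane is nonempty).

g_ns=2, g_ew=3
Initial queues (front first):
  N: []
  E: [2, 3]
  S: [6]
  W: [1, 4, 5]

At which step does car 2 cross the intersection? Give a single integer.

Step 1 [NS]: N:empty,E:wait,S:car6-GO,W:wait | queues: N=0 E=2 S=0 W=3
Step 2 [NS]: N:empty,E:wait,S:empty,W:wait | queues: N=0 E=2 S=0 W=3
Step 3 [EW]: N:wait,E:car2-GO,S:wait,W:car1-GO | queues: N=0 E=1 S=0 W=2
Step 4 [EW]: N:wait,E:car3-GO,S:wait,W:car4-GO | queues: N=0 E=0 S=0 W=1
Step 5 [EW]: N:wait,E:empty,S:wait,W:car5-GO | queues: N=0 E=0 S=0 W=0
Car 2 crosses at step 3

3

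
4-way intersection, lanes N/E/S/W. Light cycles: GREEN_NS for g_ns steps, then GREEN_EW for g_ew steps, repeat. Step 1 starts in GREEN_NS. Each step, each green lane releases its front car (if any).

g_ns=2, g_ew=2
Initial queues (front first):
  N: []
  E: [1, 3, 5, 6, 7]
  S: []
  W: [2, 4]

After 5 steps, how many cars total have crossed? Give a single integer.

Answer: 4

Derivation:
Step 1 [NS]: N:empty,E:wait,S:empty,W:wait | queues: N=0 E=5 S=0 W=2
Step 2 [NS]: N:empty,E:wait,S:empty,W:wait | queues: N=0 E=5 S=0 W=2
Step 3 [EW]: N:wait,E:car1-GO,S:wait,W:car2-GO | queues: N=0 E=4 S=0 W=1
Step 4 [EW]: N:wait,E:car3-GO,S:wait,W:car4-GO | queues: N=0 E=3 S=0 W=0
Step 5 [NS]: N:empty,E:wait,S:empty,W:wait | queues: N=0 E=3 S=0 W=0
Cars crossed by step 5: 4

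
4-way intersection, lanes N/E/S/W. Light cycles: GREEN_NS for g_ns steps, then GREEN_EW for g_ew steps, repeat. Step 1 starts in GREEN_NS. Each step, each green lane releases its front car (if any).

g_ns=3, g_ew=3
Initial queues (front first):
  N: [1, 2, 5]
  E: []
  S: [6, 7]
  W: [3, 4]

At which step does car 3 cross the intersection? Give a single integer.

Step 1 [NS]: N:car1-GO,E:wait,S:car6-GO,W:wait | queues: N=2 E=0 S=1 W=2
Step 2 [NS]: N:car2-GO,E:wait,S:car7-GO,W:wait | queues: N=1 E=0 S=0 W=2
Step 3 [NS]: N:car5-GO,E:wait,S:empty,W:wait | queues: N=0 E=0 S=0 W=2
Step 4 [EW]: N:wait,E:empty,S:wait,W:car3-GO | queues: N=0 E=0 S=0 W=1
Step 5 [EW]: N:wait,E:empty,S:wait,W:car4-GO | queues: N=0 E=0 S=0 W=0
Car 3 crosses at step 4

4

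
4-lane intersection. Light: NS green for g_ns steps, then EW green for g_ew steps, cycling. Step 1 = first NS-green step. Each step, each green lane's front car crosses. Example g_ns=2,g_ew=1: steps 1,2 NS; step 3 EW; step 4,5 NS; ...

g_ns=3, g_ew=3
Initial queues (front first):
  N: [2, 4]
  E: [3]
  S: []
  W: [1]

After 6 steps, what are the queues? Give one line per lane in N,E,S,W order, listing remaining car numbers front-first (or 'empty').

Step 1 [NS]: N:car2-GO,E:wait,S:empty,W:wait | queues: N=1 E=1 S=0 W=1
Step 2 [NS]: N:car4-GO,E:wait,S:empty,W:wait | queues: N=0 E=1 S=0 W=1
Step 3 [NS]: N:empty,E:wait,S:empty,W:wait | queues: N=0 E=1 S=0 W=1
Step 4 [EW]: N:wait,E:car3-GO,S:wait,W:car1-GO | queues: N=0 E=0 S=0 W=0

N: empty
E: empty
S: empty
W: empty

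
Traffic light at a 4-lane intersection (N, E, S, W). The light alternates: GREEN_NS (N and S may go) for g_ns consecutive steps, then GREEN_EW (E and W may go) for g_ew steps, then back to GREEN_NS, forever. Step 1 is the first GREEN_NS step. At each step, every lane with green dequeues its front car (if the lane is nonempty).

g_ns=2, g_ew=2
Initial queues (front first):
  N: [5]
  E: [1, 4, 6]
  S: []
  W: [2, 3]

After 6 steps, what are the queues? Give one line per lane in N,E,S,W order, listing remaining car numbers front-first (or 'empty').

Step 1 [NS]: N:car5-GO,E:wait,S:empty,W:wait | queues: N=0 E=3 S=0 W=2
Step 2 [NS]: N:empty,E:wait,S:empty,W:wait | queues: N=0 E=3 S=0 W=2
Step 3 [EW]: N:wait,E:car1-GO,S:wait,W:car2-GO | queues: N=0 E=2 S=0 W=1
Step 4 [EW]: N:wait,E:car4-GO,S:wait,W:car3-GO | queues: N=0 E=1 S=0 W=0
Step 5 [NS]: N:empty,E:wait,S:empty,W:wait | queues: N=0 E=1 S=0 W=0
Step 6 [NS]: N:empty,E:wait,S:empty,W:wait | queues: N=0 E=1 S=0 W=0

N: empty
E: 6
S: empty
W: empty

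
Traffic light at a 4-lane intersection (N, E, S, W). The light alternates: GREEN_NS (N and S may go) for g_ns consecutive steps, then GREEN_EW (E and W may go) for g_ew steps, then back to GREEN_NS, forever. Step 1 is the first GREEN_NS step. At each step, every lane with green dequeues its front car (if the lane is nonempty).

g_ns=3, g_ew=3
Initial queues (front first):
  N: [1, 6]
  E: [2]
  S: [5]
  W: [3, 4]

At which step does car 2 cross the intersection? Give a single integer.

Step 1 [NS]: N:car1-GO,E:wait,S:car5-GO,W:wait | queues: N=1 E=1 S=0 W=2
Step 2 [NS]: N:car6-GO,E:wait,S:empty,W:wait | queues: N=0 E=1 S=0 W=2
Step 3 [NS]: N:empty,E:wait,S:empty,W:wait | queues: N=0 E=1 S=0 W=2
Step 4 [EW]: N:wait,E:car2-GO,S:wait,W:car3-GO | queues: N=0 E=0 S=0 W=1
Step 5 [EW]: N:wait,E:empty,S:wait,W:car4-GO | queues: N=0 E=0 S=0 W=0
Car 2 crosses at step 4

4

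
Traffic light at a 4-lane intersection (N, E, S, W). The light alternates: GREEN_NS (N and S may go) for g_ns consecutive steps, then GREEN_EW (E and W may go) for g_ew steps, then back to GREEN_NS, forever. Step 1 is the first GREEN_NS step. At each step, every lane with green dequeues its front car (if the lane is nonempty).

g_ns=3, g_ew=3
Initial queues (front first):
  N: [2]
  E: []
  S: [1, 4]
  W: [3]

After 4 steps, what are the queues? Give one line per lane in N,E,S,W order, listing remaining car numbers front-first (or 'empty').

Step 1 [NS]: N:car2-GO,E:wait,S:car1-GO,W:wait | queues: N=0 E=0 S=1 W=1
Step 2 [NS]: N:empty,E:wait,S:car4-GO,W:wait | queues: N=0 E=0 S=0 W=1
Step 3 [NS]: N:empty,E:wait,S:empty,W:wait | queues: N=0 E=0 S=0 W=1
Step 4 [EW]: N:wait,E:empty,S:wait,W:car3-GO | queues: N=0 E=0 S=0 W=0

N: empty
E: empty
S: empty
W: empty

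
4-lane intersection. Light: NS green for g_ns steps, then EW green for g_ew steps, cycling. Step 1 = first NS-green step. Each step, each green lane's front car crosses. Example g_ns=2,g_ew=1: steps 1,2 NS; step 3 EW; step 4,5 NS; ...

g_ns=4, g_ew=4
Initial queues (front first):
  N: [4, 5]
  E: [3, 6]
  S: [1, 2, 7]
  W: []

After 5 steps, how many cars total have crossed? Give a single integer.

Step 1 [NS]: N:car4-GO,E:wait,S:car1-GO,W:wait | queues: N=1 E=2 S=2 W=0
Step 2 [NS]: N:car5-GO,E:wait,S:car2-GO,W:wait | queues: N=0 E=2 S=1 W=0
Step 3 [NS]: N:empty,E:wait,S:car7-GO,W:wait | queues: N=0 E=2 S=0 W=0
Step 4 [NS]: N:empty,E:wait,S:empty,W:wait | queues: N=0 E=2 S=0 W=0
Step 5 [EW]: N:wait,E:car3-GO,S:wait,W:empty | queues: N=0 E=1 S=0 W=0
Cars crossed by step 5: 6

Answer: 6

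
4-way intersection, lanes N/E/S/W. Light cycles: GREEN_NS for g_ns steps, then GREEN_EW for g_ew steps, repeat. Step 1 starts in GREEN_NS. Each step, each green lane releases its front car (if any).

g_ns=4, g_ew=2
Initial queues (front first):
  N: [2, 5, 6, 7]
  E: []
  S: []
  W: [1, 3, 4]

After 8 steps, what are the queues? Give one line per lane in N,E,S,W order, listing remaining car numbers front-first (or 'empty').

Step 1 [NS]: N:car2-GO,E:wait,S:empty,W:wait | queues: N=3 E=0 S=0 W=3
Step 2 [NS]: N:car5-GO,E:wait,S:empty,W:wait | queues: N=2 E=0 S=0 W=3
Step 3 [NS]: N:car6-GO,E:wait,S:empty,W:wait | queues: N=1 E=0 S=0 W=3
Step 4 [NS]: N:car7-GO,E:wait,S:empty,W:wait | queues: N=0 E=0 S=0 W=3
Step 5 [EW]: N:wait,E:empty,S:wait,W:car1-GO | queues: N=0 E=0 S=0 W=2
Step 6 [EW]: N:wait,E:empty,S:wait,W:car3-GO | queues: N=0 E=0 S=0 W=1
Step 7 [NS]: N:empty,E:wait,S:empty,W:wait | queues: N=0 E=0 S=0 W=1
Step 8 [NS]: N:empty,E:wait,S:empty,W:wait | queues: N=0 E=0 S=0 W=1

N: empty
E: empty
S: empty
W: 4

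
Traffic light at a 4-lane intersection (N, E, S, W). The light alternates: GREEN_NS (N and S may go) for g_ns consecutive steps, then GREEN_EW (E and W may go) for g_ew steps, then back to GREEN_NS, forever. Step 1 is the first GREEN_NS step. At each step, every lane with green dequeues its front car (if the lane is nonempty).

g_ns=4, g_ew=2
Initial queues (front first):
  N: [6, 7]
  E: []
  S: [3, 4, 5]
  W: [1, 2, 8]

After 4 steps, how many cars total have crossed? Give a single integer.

Step 1 [NS]: N:car6-GO,E:wait,S:car3-GO,W:wait | queues: N=1 E=0 S=2 W=3
Step 2 [NS]: N:car7-GO,E:wait,S:car4-GO,W:wait | queues: N=0 E=0 S=1 W=3
Step 3 [NS]: N:empty,E:wait,S:car5-GO,W:wait | queues: N=0 E=0 S=0 W=3
Step 4 [NS]: N:empty,E:wait,S:empty,W:wait | queues: N=0 E=0 S=0 W=3
Cars crossed by step 4: 5

Answer: 5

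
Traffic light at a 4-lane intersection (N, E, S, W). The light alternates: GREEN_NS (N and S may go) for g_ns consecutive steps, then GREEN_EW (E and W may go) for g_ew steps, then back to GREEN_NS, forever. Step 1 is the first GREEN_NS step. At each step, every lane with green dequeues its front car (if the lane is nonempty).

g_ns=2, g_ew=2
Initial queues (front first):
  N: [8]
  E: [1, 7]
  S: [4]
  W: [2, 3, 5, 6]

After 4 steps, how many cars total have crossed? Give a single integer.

Step 1 [NS]: N:car8-GO,E:wait,S:car4-GO,W:wait | queues: N=0 E=2 S=0 W=4
Step 2 [NS]: N:empty,E:wait,S:empty,W:wait | queues: N=0 E=2 S=0 W=4
Step 3 [EW]: N:wait,E:car1-GO,S:wait,W:car2-GO | queues: N=0 E=1 S=0 W=3
Step 4 [EW]: N:wait,E:car7-GO,S:wait,W:car3-GO | queues: N=0 E=0 S=0 W=2
Cars crossed by step 4: 6

Answer: 6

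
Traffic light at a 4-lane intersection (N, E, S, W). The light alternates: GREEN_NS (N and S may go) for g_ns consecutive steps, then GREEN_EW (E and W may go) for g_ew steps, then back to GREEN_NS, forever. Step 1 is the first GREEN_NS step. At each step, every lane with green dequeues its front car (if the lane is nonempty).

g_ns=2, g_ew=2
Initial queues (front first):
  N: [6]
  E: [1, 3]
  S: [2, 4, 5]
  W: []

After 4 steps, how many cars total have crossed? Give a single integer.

Step 1 [NS]: N:car6-GO,E:wait,S:car2-GO,W:wait | queues: N=0 E=2 S=2 W=0
Step 2 [NS]: N:empty,E:wait,S:car4-GO,W:wait | queues: N=0 E=2 S=1 W=0
Step 3 [EW]: N:wait,E:car1-GO,S:wait,W:empty | queues: N=0 E=1 S=1 W=0
Step 4 [EW]: N:wait,E:car3-GO,S:wait,W:empty | queues: N=0 E=0 S=1 W=0
Cars crossed by step 4: 5

Answer: 5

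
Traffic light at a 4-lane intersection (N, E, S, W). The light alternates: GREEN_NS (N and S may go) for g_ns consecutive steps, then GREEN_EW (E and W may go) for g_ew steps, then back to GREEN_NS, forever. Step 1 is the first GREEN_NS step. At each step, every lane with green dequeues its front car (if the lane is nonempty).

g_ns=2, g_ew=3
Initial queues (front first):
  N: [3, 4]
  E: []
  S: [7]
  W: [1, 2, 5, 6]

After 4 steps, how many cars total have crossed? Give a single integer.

Answer: 5

Derivation:
Step 1 [NS]: N:car3-GO,E:wait,S:car7-GO,W:wait | queues: N=1 E=0 S=0 W=4
Step 2 [NS]: N:car4-GO,E:wait,S:empty,W:wait | queues: N=0 E=0 S=0 W=4
Step 3 [EW]: N:wait,E:empty,S:wait,W:car1-GO | queues: N=0 E=0 S=0 W=3
Step 4 [EW]: N:wait,E:empty,S:wait,W:car2-GO | queues: N=0 E=0 S=0 W=2
Cars crossed by step 4: 5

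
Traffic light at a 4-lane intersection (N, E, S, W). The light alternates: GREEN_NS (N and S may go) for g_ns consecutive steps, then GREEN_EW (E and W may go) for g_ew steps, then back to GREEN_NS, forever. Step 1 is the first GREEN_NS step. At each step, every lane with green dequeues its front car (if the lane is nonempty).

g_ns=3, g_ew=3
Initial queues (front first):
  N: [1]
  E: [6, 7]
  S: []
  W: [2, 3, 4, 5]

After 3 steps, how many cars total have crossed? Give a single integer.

Answer: 1

Derivation:
Step 1 [NS]: N:car1-GO,E:wait,S:empty,W:wait | queues: N=0 E=2 S=0 W=4
Step 2 [NS]: N:empty,E:wait,S:empty,W:wait | queues: N=0 E=2 S=0 W=4
Step 3 [NS]: N:empty,E:wait,S:empty,W:wait | queues: N=0 E=2 S=0 W=4
Cars crossed by step 3: 1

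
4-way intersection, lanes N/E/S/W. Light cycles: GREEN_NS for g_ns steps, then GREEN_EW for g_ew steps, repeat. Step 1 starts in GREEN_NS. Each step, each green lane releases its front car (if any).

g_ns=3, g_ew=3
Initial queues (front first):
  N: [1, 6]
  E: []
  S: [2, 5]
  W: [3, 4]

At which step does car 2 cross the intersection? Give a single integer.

Step 1 [NS]: N:car1-GO,E:wait,S:car2-GO,W:wait | queues: N=1 E=0 S=1 W=2
Step 2 [NS]: N:car6-GO,E:wait,S:car5-GO,W:wait | queues: N=0 E=0 S=0 W=2
Step 3 [NS]: N:empty,E:wait,S:empty,W:wait | queues: N=0 E=0 S=0 W=2
Step 4 [EW]: N:wait,E:empty,S:wait,W:car3-GO | queues: N=0 E=0 S=0 W=1
Step 5 [EW]: N:wait,E:empty,S:wait,W:car4-GO | queues: N=0 E=0 S=0 W=0
Car 2 crosses at step 1

1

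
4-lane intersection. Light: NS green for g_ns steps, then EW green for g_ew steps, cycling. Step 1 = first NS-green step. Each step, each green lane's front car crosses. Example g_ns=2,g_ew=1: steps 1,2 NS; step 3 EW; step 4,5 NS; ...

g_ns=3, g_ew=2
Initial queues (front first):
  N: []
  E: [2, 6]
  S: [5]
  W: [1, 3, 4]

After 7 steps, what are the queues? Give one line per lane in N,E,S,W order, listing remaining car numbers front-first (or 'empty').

Step 1 [NS]: N:empty,E:wait,S:car5-GO,W:wait | queues: N=0 E=2 S=0 W=3
Step 2 [NS]: N:empty,E:wait,S:empty,W:wait | queues: N=0 E=2 S=0 W=3
Step 3 [NS]: N:empty,E:wait,S:empty,W:wait | queues: N=0 E=2 S=0 W=3
Step 4 [EW]: N:wait,E:car2-GO,S:wait,W:car1-GO | queues: N=0 E=1 S=0 W=2
Step 5 [EW]: N:wait,E:car6-GO,S:wait,W:car3-GO | queues: N=0 E=0 S=0 W=1
Step 6 [NS]: N:empty,E:wait,S:empty,W:wait | queues: N=0 E=0 S=0 W=1
Step 7 [NS]: N:empty,E:wait,S:empty,W:wait | queues: N=0 E=0 S=0 W=1

N: empty
E: empty
S: empty
W: 4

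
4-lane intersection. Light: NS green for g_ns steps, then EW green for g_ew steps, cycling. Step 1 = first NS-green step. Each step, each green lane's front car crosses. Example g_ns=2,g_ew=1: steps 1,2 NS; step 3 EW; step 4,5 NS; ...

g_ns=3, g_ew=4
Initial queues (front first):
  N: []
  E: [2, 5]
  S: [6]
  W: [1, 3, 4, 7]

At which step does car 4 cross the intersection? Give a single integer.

Step 1 [NS]: N:empty,E:wait,S:car6-GO,W:wait | queues: N=0 E=2 S=0 W=4
Step 2 [NS]: N:empty,E:wait,S:empty,W:wait | queues: N=0 E=2 S=0 W=4
Step 3 [NS]: N:empty,E:wait,S:empty,W:wait | queues: N=0 E=2 S=0 W=4
Step 4 [EW]: N:wait,E:car2-GO,S:wait,W:car1-GO | queues: N=0 E=1 S=0 W=3
Step 5 [EW]: N:wait,E:car5-GO,S:wait,W:car3-GO | queues: N=0 E=0 S=0 W=2
Step 6 [EW]: N:wait,E:empty,S:wait,W:car4-GO | queues: N=0 E=0 S=0 W=1
Step 7 [EW]: N:wait,E:empty,S:wait,W:car7-GO | queues: N=0 E=0 S=0 W=0
Car 4 crosses at step 6

6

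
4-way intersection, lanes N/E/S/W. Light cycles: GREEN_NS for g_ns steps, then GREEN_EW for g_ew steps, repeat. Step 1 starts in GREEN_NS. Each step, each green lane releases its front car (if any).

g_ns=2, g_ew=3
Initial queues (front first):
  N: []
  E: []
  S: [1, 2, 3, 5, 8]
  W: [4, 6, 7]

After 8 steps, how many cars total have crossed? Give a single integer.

Answer: 7

Derivation:
Step 1 [NS]: N:empty,E:wait,S:car1-GO,W:wait | queues: N=0 E=0 S=4 W=3
Step 2 [NS]: N:empty,E:wait,S:car2-GO,W:wait | queues: N=0 E=0 S=3 W=3
Step 3 [EW]: N:wait,E:empty,S:wait,W:car4-GO | queues: N=0 E=0 S=3 W=2
Step 4 [EW]: N:wait,E:empty,S:wait,W:car6-GO | queues: N=0 E=0 S=3 W=1
Step 5 [EW]: N:wait,E:empty,S:wait,W:car7-GO | queues: N=0 E=0 S=3 W=0
Step 6 [NS]: N:empty,E:wait,S:car3-GO,W:wait | queues: N=0 E=0 S=2 W=0
Step 7 [NS]: N:empty,E:wait,S:car5-GO,W:wait | queues: N=0 E=0 S=1 W=0
Step 8 [EW]: N:wait,E:empty,S:wait,W:empty | queues: N=0 E=0 S=1 W=0
Cars crossed by step 8: 7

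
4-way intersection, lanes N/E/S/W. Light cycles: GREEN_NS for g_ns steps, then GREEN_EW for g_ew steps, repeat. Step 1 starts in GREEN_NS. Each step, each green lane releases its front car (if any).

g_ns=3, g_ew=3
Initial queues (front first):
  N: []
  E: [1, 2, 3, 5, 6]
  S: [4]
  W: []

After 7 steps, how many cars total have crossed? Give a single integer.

Step 1 [NS]: N:empty,E:wait,S:car4-GO,W:wait | queues: N=0 E=5 S=0 W=0
Step 2 [NS]: N:empty,E:wait,S:empty,W:wait | queues: N=0 E=5 S=0 W=0
Step 3 [NS]: N:empty,E:wait,S:empty,W:wait | queues: N=0 E=5 S=0 W=0
Step 4 [EW]: N:wait,E:car1-GO,S:wait,W:empty | queues: N=0 E=4 S=0 W=0
Step 5 [EW]: N:wait,E:car2-GO,S:wait,W:empty | queues: N=0 E=3 S=0 W=0
Step 6 [EW]: N:wait,E:car3-GO,S:wait,W:empty | queues: N=0 E=2 S=0 W=0
Step 7 [NS]: N:empty,E:wait,S:empty,W:wait | queues: N=0 E=2 S=0 W=0
Cars crossed by step 7: 4

Answer: 4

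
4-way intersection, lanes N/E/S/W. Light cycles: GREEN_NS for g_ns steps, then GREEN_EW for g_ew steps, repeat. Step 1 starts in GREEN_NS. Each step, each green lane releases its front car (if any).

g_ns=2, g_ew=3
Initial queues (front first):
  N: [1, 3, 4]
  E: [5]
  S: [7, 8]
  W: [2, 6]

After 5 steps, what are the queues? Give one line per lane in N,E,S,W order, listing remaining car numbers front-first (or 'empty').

Step 1 [NS]: N:car1-GO,E:wait,S:car7-GO,W:wait | queues: N=2 E=1 S=1 W=2
Step 2 [NS]: N:car3-GO,E:wait,S:car8-GO,W:wait | queues: N=1 E=1 S=0 W=2
Step 3 [EW]: N:wait,E:car5-GO,S:wait,W:car2-GO | queues: N=1 E=0 S=0 W=1
Step 4 [EW]: N:wait,E:empty,S:wait,W:car6-GO | queues: N=1 E=0 S=0 W=0
Step 5 [EW]: N:wait,E:empty,S:wait,W:empty | queues: N=1 E=0 S=0 W=0

N: 4
E: empty
S: empty
W: empty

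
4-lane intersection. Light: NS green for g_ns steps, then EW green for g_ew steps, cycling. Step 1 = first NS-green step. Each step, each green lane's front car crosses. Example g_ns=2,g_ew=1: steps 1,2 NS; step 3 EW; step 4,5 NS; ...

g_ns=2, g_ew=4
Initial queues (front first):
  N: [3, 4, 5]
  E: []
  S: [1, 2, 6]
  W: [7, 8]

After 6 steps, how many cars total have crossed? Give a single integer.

Answer: 6

Derivation:
Step 1 [NS]: N:car3-GO,E:wait,S:car1-GO,W:wait | queues: N=2 E=0 S=2 W=2
Step 2 [NS]: N:car4-GO,E:wait,S:car2-GO,W:wait | queues: N=1 E=0 S=1 W=2
Step 3 [EW]: N:wait,E:empty,S:wait,W:car7-GO | queues: N=1 E=0 S=1 W=1
Step 4 [EW]: N:wait,E:empty,S:wait,W:car8-GO | queues: N=1 E=0 S=1 W=0
Step 5 [EW]: N:wait,E:empty,S:wait,W:empty | queues: N=1 E=0 S=1 W=0
Step 6 [EW]: N:wait,E:empty,S:wait,W:empty | queues: N=1 E=0 S=1 W=0
Cars crossed by step 6: 6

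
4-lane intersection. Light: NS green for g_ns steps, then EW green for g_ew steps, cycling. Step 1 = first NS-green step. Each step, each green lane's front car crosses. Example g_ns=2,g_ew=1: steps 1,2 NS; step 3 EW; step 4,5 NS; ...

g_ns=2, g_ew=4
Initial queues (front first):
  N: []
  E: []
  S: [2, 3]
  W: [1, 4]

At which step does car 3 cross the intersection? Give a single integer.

Step 1 [NS]: N:empty,E:wait,S:car2-GO,W:wait | queues: N=0 E=0 S=1 W=2
Step 2 [NS]: N:empty,E:wait,S:car3-GO,W:wait | queues: N=0 E=0 S=0 W=2
Step 3 [EW]: N:wait,E:empty,S:wait,W:car1-GO | queues: N=0 E=0 S=0 W=1
Step 4 [EW]: N:wait,E:empty,S:wait,W:car4-GO | queues: N=0 E=0 S=0 W=0
Car 3 crosses at step 2

2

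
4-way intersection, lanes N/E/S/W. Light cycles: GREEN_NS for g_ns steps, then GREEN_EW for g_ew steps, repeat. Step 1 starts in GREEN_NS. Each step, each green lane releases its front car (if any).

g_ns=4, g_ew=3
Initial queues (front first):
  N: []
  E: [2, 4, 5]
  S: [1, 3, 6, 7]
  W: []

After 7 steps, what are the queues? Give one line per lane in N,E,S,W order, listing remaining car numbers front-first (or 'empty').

Step 1 [NS]: N:empty,E:wait,S:car1-GO,W:wait | queues: N=0 E=3 S=3 W=0
Step 2 [NS]: N:empty,E:wait,S:car3-GO,W:wait | queues: N=0 E=3 S=2 W=0
Step 3 [NS]: N:empty,E:wait,S:car6-GO,W:wait | queues: N=0 E=3 S=1 W=0
Step 4 [NS]: N:empty,E:wait,S:car7-GO,W:wait | queues: N=0 E=3 S=0 W=0
Step 5 [EW]: N:wait,E:car2-GO,S:wait,W:empty | queues: N=0 E=2 S=0 W=0
Step 6 [EW]: N:wait,E:car4-GO,S:wait,W:empty | queues: N=0 E=1 S=0 W=0
Step 7 [EW]: N:wait,E:car5-GO,S:wait,W:empty | queues: N=0 E=0 S=0 W=0

N: empty
E: empty
S: empty
W: empty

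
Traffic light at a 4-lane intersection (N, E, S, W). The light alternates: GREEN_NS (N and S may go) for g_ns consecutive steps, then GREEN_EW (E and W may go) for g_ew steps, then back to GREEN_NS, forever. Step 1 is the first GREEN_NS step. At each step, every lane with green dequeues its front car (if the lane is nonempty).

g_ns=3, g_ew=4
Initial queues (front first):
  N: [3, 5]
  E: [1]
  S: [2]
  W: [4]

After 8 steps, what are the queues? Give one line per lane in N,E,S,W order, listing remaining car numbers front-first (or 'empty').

Step 1 [NS]: N:car3-GO,E:wait,S:car2-GO,W:wait | queues: N=1 E=1 S=0 W=1
Step 2 [NS]: N:car5-GO,E:wait,S:empty,W:wait | queues: N=0 E=1 S=0 W=1
Step 3 [NS]: N:empty,E:wait,S:empty,W:wait | queues: N=0 E=1 S=0 W=1
Step 4 [EW]: N:wait,E:car1-GO,S:wait,W:car4-GO | queues: N=0 E=0 S=0 W=0

N: empty
E: empty
S: empty
W: empty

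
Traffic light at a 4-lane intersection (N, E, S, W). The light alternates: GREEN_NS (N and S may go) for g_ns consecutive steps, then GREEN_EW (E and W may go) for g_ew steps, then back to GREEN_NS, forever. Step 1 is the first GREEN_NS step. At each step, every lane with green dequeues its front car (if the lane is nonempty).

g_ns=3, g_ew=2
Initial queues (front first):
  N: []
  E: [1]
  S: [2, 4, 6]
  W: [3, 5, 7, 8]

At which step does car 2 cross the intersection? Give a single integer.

Step 1 [NS]: N:empty,E:wait,S:car2-GO,W:wait | queues: N=0 E=1 S=2 W=4
Step 2 [NS]: N:empty,E:wait,S:car4-GO,W:wait | queues: N=0 E=1 S=1 W=4
Step 3 [NS]: N:empty,E:wait,S:car6-GO,W:wait | queues: N=0 E=1 S=0 W=4
Step 4 [EW]: N:wait,E:car1-GO,S:wait,W:car3-GO | queues: N=0 E=0 S=0 W=3
Step 5 [EW]: N:wait,E:empty,S:wait,W:car5-GO | queues: N=0 E=0 S=0 W=2
Step 6 [NS]: N:empty,E:wait,S:empty,W:wait | queues: N=0 E=0 S=0 W=2
Step 7 [NS]: N:empty,E:wait,S:empty,W:wait | queues: N=0 E=0 S=0 W=2
Step 8 [NS]: N:empty,E:wait,S:empty,W:wait | queues: N=0 E=0 S=0 W=2
Step 9 [EW]: N:wait,E:empty,S:wait,W:car7-GO | queues: N=0 E=0 S=0 W=1
Step 10 [EW]: N:wait,E:empty,S:wait,W:car8-GO | queues: N=0 E=0 S=0 W=0
Car 2 crosses at step 1

1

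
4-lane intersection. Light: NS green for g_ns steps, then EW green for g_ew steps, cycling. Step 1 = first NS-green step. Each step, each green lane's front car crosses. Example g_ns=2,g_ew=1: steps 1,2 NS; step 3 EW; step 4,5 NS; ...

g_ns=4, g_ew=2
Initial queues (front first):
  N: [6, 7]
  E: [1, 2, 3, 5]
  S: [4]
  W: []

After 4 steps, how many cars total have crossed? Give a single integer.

Step 1 [NS]: N:car6-GO,E:wait,S:car4-GO,W:wait | queues: N=1 E=4 S=0 W=0
Step 2 [NS]: N:car7-GO,E:wait,S:empty,W:wait | queues: N=0 E=4 S=0 W=0
Step 3 [NS]: N:empty,E:wait,S:empty,W:wait | queues: N=0 E=4 S=0 W=0
Step 4 [NS]: N:empty,E:wait,S:empty,W:wait | queues: N=0 E=4 S=0 W=0
Cars crossed by step 4: 3

Answer: 3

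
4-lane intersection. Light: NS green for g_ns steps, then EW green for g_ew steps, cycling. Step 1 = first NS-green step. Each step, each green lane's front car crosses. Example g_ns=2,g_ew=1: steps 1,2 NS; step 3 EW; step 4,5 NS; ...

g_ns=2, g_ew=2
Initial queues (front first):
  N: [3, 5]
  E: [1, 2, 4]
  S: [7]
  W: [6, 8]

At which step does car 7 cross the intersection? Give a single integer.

Step 1 [NS]: N:car3-GO,E:wait,S:car7-GO,W:wait | queues: N=1 E=3 S=0 W=2
Step 2 [NS]: N:car5-GO,E:wait,S:empty,W:wait | queues: N=0 E=3 S=0 W=2
Step 3 [EW]: N:wait,E:car1-GO,S:wait,W:car6-GO | queues: N=0 E=2 S=0 W=1
Step 4 [EW]: N:wait,E:car2-GO,S:wait,W:car8-GO | queues: N=0 E=1 S=0 W=0
Step 5 [NS]: N:empty,E:wait,S:empty,W:wait | queues: N=0 E=1 S=0 W=0
Step 6 [NS]: N:empty,E:wait,S:empty,W:wait | queues: N=0 E=1 S=0 W=0
Step 7 [EW]: N:wait,E:car4-GO,S:wait,W:empty | queues: N=0 E=0 S=0 W=0
Car 7 crosses at step 1

1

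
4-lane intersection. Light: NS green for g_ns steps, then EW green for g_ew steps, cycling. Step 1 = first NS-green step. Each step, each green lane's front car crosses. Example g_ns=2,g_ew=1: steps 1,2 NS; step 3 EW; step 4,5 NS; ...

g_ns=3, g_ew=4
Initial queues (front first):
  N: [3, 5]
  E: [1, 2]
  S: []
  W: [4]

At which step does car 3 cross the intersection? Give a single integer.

Step 1 [NS]: N:car3-GO,E:wait,S:empty,W:wait | queues: N=1 E=2 S=0 W=1
Step 2 [NS]: N:car5-GO,E:wait,S:empty,W:wait | queues: N=0 E=2 S=0 W=1
Step 3 [NS]: N:empty,E:wait,S:empty,W:wait | queues: N=0 E=2 S=0 W=1
Step 4 [EW]: N:wait,E:car1-GO,S:wait,W:car4-GO | queues: N=0 E=1 S=0 W=0
Step 5 [EW]: N:wait,E:car2-GO,S:wait,W:empty | queues: N=0 E=0 S=0 W=0
Car 3 crosses at step 1

1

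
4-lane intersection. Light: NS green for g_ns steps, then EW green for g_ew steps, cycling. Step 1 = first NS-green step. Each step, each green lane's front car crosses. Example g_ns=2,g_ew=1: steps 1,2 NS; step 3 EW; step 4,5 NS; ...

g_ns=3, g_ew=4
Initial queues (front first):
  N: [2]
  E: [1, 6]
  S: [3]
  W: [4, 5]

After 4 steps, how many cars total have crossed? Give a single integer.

Step 1 [NS]: N:car2-GO,E:wait,S:car3-GO,W:wait | queues: N=0 E=2 S=0 W=2
Step 2 [NS]: N:empty,E:wait,S:empty,W:wait | queues: N=0 E=2 S=0 W=2
Step 3 [NS]: N:empty,E:wait,S:empty,W:wait | queues: N=0 E=2 S=0 W=2
Step 4 [EW]: N:wait,E:car1-GO,S:wait,W:car4-GO | queues: N=0 E=1 S=0 W=1
Cars crossed by step 4: 4

Answer: 4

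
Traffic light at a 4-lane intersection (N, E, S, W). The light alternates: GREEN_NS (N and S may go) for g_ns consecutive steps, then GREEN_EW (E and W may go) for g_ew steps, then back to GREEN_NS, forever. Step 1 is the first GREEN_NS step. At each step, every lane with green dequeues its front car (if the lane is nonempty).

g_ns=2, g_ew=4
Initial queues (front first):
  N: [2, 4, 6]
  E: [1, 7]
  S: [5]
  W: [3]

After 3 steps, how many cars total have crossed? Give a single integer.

Step 1 [NS]: N:car2-GO,E:wait,S:car5-GO,W:wait | queues: N=2 E=2 S=0 W=1
Step 2 [NS]: N:car4-GO,E:wait,S:empty,W:wait | queues: N=1 E=2 S=0 W=1
Step 3 [EW]: N:wait,E:car1-GO,S:wait,W:car3-GO | queues: N=1 E=1 S=0 W=0
Cars crossed by step 3: 5

Answer: 5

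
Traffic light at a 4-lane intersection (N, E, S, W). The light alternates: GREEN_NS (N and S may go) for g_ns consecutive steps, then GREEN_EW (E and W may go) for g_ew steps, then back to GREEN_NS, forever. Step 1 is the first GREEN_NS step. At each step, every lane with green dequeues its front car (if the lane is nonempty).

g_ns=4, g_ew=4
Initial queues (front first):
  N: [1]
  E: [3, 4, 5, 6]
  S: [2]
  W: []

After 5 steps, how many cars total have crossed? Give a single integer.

Step 1 [NS]: N:car1-GO,E:wait,S:car2-GO,W:wait | queues: N=0 E=4 S=0 W=0
Step 2 [NS]: N:empty,E:wait,S:empty,W:wait | queues: N=0 E=4 S=0 W=0
Step 3 [NS]: N:empty,E:wait,S:empty,W:wait | queues: N=0 E=4 S=0 W=0
Step 4 [NS]: N:empty,E:wait,S:empty,W:wait | queues: N=0 E=4 S=0 W=0
Step 5 [EW]: N:wait,E:car3-GO,S:wait,W:empty | queues: N=0 E=3 S=0 W=0
Cars crossed by step 5: 3

Answer: 3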